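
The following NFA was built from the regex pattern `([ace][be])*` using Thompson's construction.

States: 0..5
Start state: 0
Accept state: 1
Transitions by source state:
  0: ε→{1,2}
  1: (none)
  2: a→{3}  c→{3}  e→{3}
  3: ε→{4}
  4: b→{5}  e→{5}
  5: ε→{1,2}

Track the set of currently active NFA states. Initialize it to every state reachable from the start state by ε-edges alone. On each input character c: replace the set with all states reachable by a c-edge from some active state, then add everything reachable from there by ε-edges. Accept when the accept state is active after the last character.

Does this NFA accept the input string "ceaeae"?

Answer: ACCEPT

Trace:
S₀ = ε-closure({0}) = {0,1,2}
'c' @ 1: {3,4}
'e' @ 2: {1,2,5}  [accepting]
'a' @ 3: {3,4}
'e' @ 4: {1,2,5}  [accepting]
'a' @ 5: {3,4}
'e' @ 6: {1,2,5}  [accepting]
final: {1,2,5}; accept 1 in set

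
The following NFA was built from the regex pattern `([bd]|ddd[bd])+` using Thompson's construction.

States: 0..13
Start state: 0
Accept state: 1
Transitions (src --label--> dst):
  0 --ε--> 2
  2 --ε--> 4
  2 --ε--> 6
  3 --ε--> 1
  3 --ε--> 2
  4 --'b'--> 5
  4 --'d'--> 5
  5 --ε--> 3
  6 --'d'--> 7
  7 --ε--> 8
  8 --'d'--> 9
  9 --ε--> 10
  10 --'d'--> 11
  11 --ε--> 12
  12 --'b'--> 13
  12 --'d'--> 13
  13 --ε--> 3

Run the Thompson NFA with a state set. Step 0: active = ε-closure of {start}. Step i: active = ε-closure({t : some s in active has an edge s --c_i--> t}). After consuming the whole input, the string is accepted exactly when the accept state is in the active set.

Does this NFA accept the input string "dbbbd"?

S₀ = ε-closure({0}) = {0,2,4,6}
'd' @ 1: {1,2,3,4,5,6,7,8}  [accepting]
'b' @ 2: {1,2,3,4,5,6}  [accepting]
'b' @ 3: {1,2,3,4,5,6}  [accepting]
'b' @ 4: {1,2,3,4,5,6}  [accepting]
'd' @ 5: {1,2,3,4,5,6,7,8}  [accepting]
final: {1,2,3,4,5,6,7,8}; accept 1 in set

Answer: ACCEPT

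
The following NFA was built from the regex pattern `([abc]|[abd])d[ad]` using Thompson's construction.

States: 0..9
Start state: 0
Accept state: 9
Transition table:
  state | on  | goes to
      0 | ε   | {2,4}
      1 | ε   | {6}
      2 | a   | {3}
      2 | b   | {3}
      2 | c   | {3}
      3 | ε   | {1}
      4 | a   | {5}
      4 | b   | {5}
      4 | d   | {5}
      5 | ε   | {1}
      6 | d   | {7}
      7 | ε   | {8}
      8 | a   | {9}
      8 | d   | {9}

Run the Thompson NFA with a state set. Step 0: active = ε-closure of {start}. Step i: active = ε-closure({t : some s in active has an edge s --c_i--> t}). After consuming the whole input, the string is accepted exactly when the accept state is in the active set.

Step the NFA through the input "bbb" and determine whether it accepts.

S₀ = ε-closure({0}) = {0,2,4}
'b' @ 1: {1,3,5,6}
'b' @ 2: {}  — no active states
rest 'b' ignored (set empty)
after full input: {}  (accept=9 not in)

Answer: REJECT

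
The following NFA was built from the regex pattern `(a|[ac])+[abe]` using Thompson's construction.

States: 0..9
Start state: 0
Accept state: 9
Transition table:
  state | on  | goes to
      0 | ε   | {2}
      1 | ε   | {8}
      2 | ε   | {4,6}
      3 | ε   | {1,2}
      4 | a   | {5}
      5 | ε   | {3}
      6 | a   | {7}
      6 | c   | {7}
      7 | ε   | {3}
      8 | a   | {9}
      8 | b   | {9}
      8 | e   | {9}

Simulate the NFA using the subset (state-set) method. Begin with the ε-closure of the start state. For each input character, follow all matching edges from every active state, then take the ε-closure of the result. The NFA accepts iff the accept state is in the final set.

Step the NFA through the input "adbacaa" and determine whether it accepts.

Answer: REJECT

Trace:
initial (ε-close {0}): {0,2,4,6}
'a' @ 1: {1,2,3,4,5,6,7,8}
'd' @ 2: {}  — dead — no transitions
rest 'bacaa' ignored (set empty)
after full input: {}  (accept=9 not in)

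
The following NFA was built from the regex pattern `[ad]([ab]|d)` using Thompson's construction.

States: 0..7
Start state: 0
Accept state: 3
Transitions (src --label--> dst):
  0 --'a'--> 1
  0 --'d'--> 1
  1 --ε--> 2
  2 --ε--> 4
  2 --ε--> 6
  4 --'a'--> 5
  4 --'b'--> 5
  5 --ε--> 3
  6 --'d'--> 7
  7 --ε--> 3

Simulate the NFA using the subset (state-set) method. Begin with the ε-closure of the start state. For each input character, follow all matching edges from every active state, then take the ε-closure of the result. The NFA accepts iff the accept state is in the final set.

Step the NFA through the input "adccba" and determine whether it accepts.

start: ε-closure({0}) = {0}
'a' @ 1: {1,2,4,6}
'd' @ 2: {3,7}  ✓accept
'c' @ 3: {}  — state set empty
rest 'cba' ignored (set empty)
final: {}; accept 3 not in set

Answer: REJECT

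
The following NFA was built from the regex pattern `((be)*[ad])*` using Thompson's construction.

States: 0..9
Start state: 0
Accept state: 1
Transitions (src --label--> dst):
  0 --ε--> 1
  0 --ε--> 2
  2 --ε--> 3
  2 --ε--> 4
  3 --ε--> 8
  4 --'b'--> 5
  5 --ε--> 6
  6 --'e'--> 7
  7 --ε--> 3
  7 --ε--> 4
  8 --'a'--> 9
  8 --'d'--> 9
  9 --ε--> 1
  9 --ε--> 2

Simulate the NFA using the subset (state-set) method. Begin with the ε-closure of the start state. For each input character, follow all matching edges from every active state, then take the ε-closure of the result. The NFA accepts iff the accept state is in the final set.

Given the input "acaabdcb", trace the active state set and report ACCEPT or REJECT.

S₀ = ε-closure({0}) = {0,1,2,3,4,8}
'a' @ 1: {1,2,3,4,8,9}  ✓accept
'c' @ 2: {}  — state set empty
rest 'aabdcb' ignored (set empty)
end set {} — state 1 not in

Answer: REJECT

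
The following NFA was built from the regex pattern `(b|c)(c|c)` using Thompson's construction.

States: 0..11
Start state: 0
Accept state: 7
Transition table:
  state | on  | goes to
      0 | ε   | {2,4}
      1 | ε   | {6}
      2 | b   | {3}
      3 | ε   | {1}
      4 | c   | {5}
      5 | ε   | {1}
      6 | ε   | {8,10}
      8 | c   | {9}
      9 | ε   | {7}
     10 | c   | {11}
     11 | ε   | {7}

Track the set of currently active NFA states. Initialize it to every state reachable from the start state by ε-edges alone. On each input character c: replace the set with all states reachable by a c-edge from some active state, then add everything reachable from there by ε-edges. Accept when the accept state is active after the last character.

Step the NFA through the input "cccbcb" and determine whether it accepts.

start: ε-closure({0}) = {0,2,4}
'c' @ 1: {1,5,6,8,10}
'c' @ 2: {7,9,11}  ✓accept
'c' @ 3: {}  — no active states
rest 'bcb' ignored (set empty)
final: {}; accept 7 not in set

Answer: REJECT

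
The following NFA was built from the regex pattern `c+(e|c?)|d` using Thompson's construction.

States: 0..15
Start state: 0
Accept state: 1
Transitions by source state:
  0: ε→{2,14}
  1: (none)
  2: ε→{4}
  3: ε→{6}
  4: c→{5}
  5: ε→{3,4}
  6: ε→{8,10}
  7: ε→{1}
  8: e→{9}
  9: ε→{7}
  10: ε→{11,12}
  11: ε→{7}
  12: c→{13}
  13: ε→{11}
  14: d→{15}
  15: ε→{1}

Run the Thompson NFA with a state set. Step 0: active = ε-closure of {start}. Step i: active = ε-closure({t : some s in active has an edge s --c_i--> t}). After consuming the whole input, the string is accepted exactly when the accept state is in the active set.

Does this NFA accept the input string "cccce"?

Answer: ACCEPT

Trace:
S₀ = ε-closure({0}) = {0,2,4,14}
'c' @ 1: {1,3,4,5,6,7,8,10,11,12}  (accept∈set)
'c' @ 2: {1,3,4,5,6,7,8,10,11,12,13}  (accept∈set)
'c' @ 3: {1,3,4,5,6,7,8,10,11,12,13}  (accept∈set)
'c' @ 4: {1,3,4,5,6,7,8,10,11,12,13}  (accept∈set)
'e' @ 5: {1,7,9}  (accept∈set)
end set {1,7,9} — state 1 in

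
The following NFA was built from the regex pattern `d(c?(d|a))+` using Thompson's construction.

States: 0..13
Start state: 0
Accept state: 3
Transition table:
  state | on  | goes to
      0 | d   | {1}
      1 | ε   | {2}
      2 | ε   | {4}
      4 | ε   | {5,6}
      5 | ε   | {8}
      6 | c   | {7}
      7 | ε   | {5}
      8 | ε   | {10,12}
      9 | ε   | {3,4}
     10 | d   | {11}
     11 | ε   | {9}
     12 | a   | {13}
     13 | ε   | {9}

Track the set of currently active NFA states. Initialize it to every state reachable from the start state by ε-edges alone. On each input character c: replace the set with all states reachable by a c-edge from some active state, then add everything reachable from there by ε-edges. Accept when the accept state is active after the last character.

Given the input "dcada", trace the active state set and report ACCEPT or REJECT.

Answer: ACCEPT

Trace:
S₀ = ε-closure({0}) = {0}
'd' @ 1: {1,2,4,5,6,8,10,12}
'c' @ 2: {5,7,8,10,12}
'a' @ 3: {3,4,5,6,8,9,10,12,13}  [accepting]
'd' @ 4: {3,4,5,6,8,9,10,11,12}  [accepting]
'a' @ 5: {3,4,5,6,8,9,10,12,13}  [accepting]
end set {3,4,5,6,8,9,10,12,13} — state 3 in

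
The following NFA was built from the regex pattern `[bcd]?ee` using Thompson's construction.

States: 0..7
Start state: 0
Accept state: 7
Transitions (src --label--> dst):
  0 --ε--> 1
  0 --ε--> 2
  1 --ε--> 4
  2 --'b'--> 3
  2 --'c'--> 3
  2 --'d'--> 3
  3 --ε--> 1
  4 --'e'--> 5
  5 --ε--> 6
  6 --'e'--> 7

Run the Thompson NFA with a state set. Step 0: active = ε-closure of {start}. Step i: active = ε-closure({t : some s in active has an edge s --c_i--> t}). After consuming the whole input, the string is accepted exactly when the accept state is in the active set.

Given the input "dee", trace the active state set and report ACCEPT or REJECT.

Answer: ACCEPT

Derivation:
initial (ε-close {0}): {0,1,2,4}
'd' @ 1: {1,3,4}
'e' @ 2: {5,6}
'e' @ 3: {7}  [accepting]
end set {7} — state 7 in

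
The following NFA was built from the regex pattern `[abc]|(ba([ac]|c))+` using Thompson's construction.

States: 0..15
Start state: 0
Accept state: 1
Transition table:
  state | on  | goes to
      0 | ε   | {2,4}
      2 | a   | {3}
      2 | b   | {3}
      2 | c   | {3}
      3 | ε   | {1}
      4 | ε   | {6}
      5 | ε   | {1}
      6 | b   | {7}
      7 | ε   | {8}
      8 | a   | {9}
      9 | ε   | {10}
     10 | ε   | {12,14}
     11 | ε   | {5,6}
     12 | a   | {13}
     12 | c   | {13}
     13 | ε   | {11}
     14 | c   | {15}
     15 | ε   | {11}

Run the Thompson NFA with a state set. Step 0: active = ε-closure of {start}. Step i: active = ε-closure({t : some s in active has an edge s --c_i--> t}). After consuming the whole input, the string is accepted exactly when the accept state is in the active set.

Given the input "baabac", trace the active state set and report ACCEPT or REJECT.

Answer: ACCEPT

Derivation:
start: ε-closure({0}) = {0,2,4,6}
'b' @ 1: {1,3,7,8}  [accepting]
'a' @ 2: {9,10,12,14}
'a' @ 3: {1,5,6,11,13}  [accepting]
'b' @ 4: {7,8}
'a' @ 5: {9,10,12,14}
'c' @ 6: {1,5,6,11,13,15}  [accepting]
end set {1,5,6,11,13,15} — state 1 in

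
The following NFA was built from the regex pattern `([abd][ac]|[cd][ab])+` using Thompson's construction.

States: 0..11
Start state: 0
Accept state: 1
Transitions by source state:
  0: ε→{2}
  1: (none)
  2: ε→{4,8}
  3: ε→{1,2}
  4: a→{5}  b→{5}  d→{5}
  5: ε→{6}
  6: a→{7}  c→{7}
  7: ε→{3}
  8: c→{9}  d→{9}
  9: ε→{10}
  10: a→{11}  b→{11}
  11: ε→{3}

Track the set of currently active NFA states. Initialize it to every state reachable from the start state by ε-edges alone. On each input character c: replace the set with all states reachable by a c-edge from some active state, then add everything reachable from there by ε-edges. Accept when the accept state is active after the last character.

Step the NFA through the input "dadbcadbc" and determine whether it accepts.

Answer: REJECT

Trace:
start: ε-closure({0}) = {0,2,4,8}
'd' @ 1: {5,6,9,10}
'a' @ 2: {1,2,3,4,7,8,11}  ✓accept
'd' @ 3: {5,6,9,10}
'b' @ 4: {1,2,3,4,8,11}  ✓accept
'c' @ 5: {9,10}
'a' @ 6: {1,2,3,4,8,11}  ✓accept
'd' @ 7: {5,6,9,10}
'b' @ 8: {1,2,3,4,8,11}  ✓accept
'c' @ 9: {9,10}
after full input: {9,10}  (accept=1 not in)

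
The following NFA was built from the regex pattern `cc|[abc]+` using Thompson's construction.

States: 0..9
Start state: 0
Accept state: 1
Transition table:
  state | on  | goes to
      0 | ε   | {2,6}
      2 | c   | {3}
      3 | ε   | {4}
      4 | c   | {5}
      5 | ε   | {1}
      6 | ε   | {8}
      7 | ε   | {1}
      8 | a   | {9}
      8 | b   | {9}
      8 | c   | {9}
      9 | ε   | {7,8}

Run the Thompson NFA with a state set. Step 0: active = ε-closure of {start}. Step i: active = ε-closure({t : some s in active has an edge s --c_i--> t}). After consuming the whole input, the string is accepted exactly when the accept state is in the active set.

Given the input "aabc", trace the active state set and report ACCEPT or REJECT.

S₀ = ε-closure({0}) = {0,2,6,8}
'a' @ 1: {1,7,8,9}  (accept∈set)
'a' @ 2: {1,7,8,9}  (accept∈set)
'b' @ 3: {1,7,8,9}  (accept∈set)
'c' @ 4: {1,7,8,9}  (accept∈set)
after full input: {1,7,8,9}  (accept=1 in)

Answer: ACCEPT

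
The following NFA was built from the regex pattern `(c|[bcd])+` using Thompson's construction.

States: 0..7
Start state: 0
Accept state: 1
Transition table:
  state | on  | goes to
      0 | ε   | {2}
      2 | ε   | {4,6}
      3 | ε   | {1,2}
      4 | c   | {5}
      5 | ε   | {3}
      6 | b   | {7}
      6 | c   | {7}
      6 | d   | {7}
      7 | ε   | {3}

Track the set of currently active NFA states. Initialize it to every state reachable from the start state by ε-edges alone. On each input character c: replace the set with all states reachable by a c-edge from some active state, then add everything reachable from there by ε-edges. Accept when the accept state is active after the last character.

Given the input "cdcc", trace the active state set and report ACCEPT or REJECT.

Answer: ACCEPT

Derivation:
start: ε-closure({0}) = {0,2,4,6}
'c' @ 1: {1,2,3,4,5,6,7}  ✓accept
'd' @ 2: {1,2,3,4,6,7}  ✓accept
'c' @ 3: {1,2,3,4,5,6,7}  ✓accept
'c' @ 4: {1,2,3,4,5,6,7}  ✓accept
end set {1,2,3,4,5,6,7} — state 1 in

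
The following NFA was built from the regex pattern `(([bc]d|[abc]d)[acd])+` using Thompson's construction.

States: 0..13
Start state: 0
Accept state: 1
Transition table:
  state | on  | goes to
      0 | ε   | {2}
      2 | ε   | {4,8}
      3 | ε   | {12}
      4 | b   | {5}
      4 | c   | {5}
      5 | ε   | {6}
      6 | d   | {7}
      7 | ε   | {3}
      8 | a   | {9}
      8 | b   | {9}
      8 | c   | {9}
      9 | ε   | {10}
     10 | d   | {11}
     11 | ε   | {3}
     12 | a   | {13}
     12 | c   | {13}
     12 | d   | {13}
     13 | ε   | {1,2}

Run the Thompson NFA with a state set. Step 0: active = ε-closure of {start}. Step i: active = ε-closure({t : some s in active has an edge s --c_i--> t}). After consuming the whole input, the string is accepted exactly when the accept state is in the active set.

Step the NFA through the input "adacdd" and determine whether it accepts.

S₀ = ε-closure({0}) = {0,2,4,8}
'a' @ 1: {9,10}
'd' @ 2: {3,11,12}
'a' @ 3: {1,2,4,8,13}  (accept∈set)
'c' @ 4: {5,6,9,10}
'd' @ 5: {3,7,11,12}
'd' @ 6: {1,2,4,8,13}  (accept∈set)
final: {1,2,4,8,13}; accept 1 in set

Answer: ACCEPT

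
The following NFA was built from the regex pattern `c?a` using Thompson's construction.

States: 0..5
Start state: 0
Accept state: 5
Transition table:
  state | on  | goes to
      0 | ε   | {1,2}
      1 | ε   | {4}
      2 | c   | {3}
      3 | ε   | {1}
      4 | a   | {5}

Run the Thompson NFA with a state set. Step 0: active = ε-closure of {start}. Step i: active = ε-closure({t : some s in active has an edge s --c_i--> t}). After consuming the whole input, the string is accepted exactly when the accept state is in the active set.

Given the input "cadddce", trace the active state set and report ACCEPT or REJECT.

Answer: REJECT

Steps:
initial (ε-close {0}): {0,1,2,4}
'c' @ 1: {1,3,4}
'a' @ 2: {5}  ✓accept
'd' @ 3: {}  — dead — no transitions
rest 'ddce' ignored (set empty)
end set {} — state 5 not in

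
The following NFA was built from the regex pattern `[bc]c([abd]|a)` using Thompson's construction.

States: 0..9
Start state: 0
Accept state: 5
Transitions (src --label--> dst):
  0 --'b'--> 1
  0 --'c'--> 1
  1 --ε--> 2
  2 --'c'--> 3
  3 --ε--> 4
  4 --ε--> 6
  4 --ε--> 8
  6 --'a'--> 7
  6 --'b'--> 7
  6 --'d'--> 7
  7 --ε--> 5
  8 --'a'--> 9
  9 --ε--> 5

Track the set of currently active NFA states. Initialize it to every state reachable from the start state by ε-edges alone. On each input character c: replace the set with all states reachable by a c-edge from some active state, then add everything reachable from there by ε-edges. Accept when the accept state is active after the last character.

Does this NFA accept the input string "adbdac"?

Answer: REJECT

Derivation:
initial (ε-close {0}): {0}
'a' @ 1: {}  — state set empty
rest 'dbdac' ignored (set empty)
end set {} — state 5 not in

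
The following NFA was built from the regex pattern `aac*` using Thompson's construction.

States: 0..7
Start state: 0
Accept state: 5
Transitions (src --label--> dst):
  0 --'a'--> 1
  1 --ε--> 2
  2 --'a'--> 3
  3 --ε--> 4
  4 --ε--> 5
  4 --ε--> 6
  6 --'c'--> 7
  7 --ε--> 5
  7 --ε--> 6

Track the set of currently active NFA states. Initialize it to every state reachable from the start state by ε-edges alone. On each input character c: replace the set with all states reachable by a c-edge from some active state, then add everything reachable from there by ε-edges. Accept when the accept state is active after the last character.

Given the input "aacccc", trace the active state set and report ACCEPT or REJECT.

S₀ = ε-closure({0}) = {0}
'a' @ 1: {1,2}
'a' @ 2: {3,4,5,6}  [accepting]
'c' @ 3: {5,6,7}  [accepting]
'c' @ 4: {5,6,7}  [accepting]
'c' @ 5: {5,6,7}  [accepting]
'c' @ 6: {5,6,7}  [accepting]
after full input: {5,6,7}  (accept=5 in)

Answer: ACCEPT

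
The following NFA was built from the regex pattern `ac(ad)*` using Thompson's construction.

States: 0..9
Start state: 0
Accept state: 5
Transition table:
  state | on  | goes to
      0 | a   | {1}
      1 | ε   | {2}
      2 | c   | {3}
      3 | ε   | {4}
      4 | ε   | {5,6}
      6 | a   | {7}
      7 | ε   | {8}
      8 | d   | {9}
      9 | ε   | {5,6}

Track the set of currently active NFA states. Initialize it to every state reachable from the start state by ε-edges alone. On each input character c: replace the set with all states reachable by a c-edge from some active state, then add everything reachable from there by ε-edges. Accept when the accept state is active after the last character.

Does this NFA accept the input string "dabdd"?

Answer: REJECT

Trace:
S₀ = ε-closure({0}) = {0}
'd' @ 1: {}  — no active states
rest 'abdd' ignored (set empty)
after full input: {}  (accept=5 not in)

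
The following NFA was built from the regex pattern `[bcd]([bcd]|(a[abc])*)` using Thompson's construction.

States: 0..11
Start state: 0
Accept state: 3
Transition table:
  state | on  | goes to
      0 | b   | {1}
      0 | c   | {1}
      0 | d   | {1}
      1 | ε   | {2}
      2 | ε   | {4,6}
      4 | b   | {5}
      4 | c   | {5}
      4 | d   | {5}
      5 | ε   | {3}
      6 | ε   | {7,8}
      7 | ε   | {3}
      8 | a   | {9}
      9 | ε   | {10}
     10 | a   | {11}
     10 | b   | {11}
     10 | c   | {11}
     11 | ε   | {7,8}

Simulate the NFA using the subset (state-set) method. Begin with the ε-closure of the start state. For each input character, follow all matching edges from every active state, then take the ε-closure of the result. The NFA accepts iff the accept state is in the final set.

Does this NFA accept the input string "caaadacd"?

initial (ε-close {0}): {0}
'c' @ 1: {1,2,3,4,6,7,8}  ✓accept
'a' @ 2: {9,10}
'a' @ 3: {3,7,8,11}  ✓accept
'a' @ 4: {9,10}
'd' @ 5: {}  — state set empty
rest 'acd' ignored (set empty)
final: {}; accept 3 not in set

Answer: REJECT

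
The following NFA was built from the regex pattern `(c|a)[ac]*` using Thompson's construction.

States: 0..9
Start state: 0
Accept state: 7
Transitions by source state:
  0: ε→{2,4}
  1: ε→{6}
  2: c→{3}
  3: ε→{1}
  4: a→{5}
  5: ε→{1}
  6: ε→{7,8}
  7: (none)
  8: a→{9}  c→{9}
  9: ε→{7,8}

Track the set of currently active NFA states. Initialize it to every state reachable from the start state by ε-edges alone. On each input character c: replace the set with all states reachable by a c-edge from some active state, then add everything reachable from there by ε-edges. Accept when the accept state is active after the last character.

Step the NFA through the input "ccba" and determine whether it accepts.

initial (ε-close {0}): {0,2,4}
'c' @ 1: {1,3,6,7,8}  (accept∈set)
'c' @ 2: {7,8,9}  (accept∈set)
'b' @ 3: {}  — dead — no transitions
rest 'a' ignored (set empty)
after full input: {}  (accept=7 not in)

Answer: REJECT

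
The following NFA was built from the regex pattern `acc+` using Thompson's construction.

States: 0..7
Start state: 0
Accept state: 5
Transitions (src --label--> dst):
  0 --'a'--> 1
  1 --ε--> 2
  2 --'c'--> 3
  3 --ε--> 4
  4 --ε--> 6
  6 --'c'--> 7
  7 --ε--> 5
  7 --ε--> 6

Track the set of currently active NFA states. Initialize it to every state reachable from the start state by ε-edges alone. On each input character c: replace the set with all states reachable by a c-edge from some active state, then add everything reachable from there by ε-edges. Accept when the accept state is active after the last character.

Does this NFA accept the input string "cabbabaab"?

S₀ = ε-closure({0}) = {0}
'c' @ 1: {}  — dead — no transitions
rest 'abbabaab' ignored (set empty)
final: {}; accept 5 not in set

Answer: REJECT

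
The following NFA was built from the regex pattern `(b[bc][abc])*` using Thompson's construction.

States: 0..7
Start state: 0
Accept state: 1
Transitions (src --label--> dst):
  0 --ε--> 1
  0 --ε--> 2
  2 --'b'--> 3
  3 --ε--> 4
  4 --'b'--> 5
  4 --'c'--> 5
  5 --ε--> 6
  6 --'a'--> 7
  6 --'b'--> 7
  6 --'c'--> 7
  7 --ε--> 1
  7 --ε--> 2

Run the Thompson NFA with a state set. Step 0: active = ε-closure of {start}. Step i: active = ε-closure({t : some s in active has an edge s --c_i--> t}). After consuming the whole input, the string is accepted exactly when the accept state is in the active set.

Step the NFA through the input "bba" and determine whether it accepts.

Answer: ACCEPT

Steps:
S₀ = ε-closure({0}) = {0,1,2}
'b' @ 1: {3,4}
'b' @ 2: {5,6}
'a' @ 3: {1,2,7}  (accept∈set)
after full input: {1,2,7}  (accept=1 in)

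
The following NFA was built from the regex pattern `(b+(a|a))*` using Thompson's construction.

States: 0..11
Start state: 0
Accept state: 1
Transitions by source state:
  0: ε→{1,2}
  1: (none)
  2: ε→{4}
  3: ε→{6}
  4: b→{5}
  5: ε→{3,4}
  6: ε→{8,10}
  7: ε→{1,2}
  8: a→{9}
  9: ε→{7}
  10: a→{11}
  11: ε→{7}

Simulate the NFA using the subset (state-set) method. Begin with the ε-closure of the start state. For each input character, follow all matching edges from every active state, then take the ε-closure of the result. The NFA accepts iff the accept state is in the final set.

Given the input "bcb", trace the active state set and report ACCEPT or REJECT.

initial (ε-close {0}): {0,1,2,4}
'b' @ 1: {3,4,5,6,8,10}
'c' @ 2: {}  — dead — no transitions
rest 'b' ignored (set empty)
final: {}; accept 1 not in set

Answer: REJECT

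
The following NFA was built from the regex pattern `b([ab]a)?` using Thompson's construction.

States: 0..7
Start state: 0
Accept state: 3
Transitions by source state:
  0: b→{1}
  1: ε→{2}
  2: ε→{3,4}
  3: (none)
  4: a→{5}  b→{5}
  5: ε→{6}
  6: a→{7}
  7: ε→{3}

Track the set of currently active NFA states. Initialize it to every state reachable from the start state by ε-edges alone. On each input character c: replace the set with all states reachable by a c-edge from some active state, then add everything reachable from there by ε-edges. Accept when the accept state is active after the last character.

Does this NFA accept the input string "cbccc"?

start: ε-closure({0}) = {0}
'c' @ 1: {}  — no active states
rest 'bccc' ignored (set empty)
final: {}; accept 3 not in set

Answer: REJECT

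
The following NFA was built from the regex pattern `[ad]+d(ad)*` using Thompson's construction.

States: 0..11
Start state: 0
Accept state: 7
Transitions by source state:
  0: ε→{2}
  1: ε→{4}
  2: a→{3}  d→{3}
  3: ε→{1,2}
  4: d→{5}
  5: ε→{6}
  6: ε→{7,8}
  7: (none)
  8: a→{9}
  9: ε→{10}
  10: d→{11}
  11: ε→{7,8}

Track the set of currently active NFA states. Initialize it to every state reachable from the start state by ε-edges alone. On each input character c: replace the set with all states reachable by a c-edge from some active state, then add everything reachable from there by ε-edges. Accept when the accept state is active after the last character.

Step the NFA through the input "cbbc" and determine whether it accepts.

initial (ε-close {0}): {0,2}
'c' @ 1: {}  — dead — no transitions
rest 'bbc' ignored (set empty)
final: {}; accept 7 not in set

Answer: REJECT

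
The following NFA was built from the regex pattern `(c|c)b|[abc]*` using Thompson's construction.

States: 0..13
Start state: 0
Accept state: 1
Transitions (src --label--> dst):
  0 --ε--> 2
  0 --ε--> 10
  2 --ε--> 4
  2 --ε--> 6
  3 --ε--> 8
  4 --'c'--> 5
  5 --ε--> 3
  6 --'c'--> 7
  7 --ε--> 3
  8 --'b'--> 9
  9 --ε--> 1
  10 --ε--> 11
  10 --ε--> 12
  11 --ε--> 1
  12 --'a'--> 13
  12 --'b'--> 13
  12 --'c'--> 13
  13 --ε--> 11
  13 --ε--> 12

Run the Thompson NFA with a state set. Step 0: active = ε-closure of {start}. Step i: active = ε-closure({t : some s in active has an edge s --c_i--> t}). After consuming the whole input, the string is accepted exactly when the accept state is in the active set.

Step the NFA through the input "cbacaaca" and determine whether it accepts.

Answer: ACCEPT

Steps:
start: ε-closure({0}) = {0,1,2,4,6,10,11,12}
'c' @ 1: {1,3,5,7,8,11,12,13}  ✓accept
'b' @ 2: {1,9,11,12,13}  ✓accept
'a' @ 3: {1,11,12,13}  ✓accept
'c' @ 4: {1,11,12,13}  ✓accept
'a' @ 5: {1,11,12,13}  ✓accept
'a' @ 6: {1,11,12,13}  ✓accept
'c' @ 7: {1,11,12,13}  ✓accept
'a' @ 8: {1,11,12,13}  ✓accept
end set {1,11,12,13} — state 1 in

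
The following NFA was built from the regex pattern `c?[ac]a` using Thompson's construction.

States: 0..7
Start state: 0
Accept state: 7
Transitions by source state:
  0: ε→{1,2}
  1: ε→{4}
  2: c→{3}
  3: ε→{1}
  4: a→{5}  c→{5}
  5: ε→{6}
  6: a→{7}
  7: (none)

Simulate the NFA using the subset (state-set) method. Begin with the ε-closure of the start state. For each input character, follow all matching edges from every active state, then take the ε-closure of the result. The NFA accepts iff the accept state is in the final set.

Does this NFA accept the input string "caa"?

Answer: ACCEPT

Steps:
initial (ε-close {0}): {0,1,2,4}
'c' @ 1: {1,3,4,5,6}
'a' @ 2: {5,6,7}  ✓accept
'a' @ 3: {7}  ✓accept
final: {7}; accept 7 in set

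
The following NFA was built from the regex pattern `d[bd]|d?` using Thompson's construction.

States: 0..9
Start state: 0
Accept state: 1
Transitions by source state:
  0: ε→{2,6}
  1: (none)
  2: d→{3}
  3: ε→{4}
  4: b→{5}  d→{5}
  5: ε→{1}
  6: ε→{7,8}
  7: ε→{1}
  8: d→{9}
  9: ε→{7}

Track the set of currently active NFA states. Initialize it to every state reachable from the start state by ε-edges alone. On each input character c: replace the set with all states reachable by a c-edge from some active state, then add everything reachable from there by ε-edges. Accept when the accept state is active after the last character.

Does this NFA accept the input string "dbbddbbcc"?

Answer: REJECT

Trace:
S₀ = ε-closure({0}) = {0,1,2,6,7,8}
'd' @ 1: {1,3,4,7,9}  ✓accept
'b' @ 2: {1,5}  ✓accept
'b' @ 3: {}  — dead — no transitions
rest 'ddbbcc' ignored (set empty)
final: {}; accept 1 not in set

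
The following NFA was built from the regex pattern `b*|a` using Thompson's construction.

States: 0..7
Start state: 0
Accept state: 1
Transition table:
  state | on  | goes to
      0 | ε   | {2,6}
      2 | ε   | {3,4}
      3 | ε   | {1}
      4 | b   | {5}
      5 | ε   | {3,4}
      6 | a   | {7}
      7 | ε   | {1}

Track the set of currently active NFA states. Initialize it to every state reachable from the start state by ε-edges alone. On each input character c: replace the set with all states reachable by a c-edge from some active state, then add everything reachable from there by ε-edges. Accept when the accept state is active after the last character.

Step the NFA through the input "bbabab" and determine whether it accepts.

S₀ = ε-closure({0}) = {0,1,2,3,4,6}
'b' @ 1: {1,3,4,5}  (accept∈set)
'b' @ 2: {1,3,4,5}  (accept∈set)
'a' @ 3: {}  — dead — no transitions
rest 'bab' ignored (set empty)
end set {} — state 1 not in

Answer: REJECT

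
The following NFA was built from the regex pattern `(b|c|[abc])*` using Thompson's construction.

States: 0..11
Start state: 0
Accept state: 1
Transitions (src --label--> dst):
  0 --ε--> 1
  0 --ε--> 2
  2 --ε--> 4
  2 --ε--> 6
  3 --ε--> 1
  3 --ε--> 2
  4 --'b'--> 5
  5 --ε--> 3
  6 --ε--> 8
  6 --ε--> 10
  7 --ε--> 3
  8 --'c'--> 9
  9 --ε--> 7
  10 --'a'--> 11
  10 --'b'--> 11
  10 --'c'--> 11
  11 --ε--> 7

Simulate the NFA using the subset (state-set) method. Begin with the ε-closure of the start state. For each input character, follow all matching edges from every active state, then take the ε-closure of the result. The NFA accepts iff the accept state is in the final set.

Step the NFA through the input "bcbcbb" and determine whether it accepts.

Answer: ACCEPT

Steps:
start: ε-closure({0}) = {0,1,2,4,6,8,10}
'b' @ 1: {1,2,3,4,5,6,7,8,10,11}  [accepting]
'c' @ 2: {1,2,3,4,6,7,8,9,10,11}  [accepting]
'b' @ 3: {1,2,3,4,5,6,7,8,10,11}  [accepting]
'c' @ 4: {1,2,3,4,6,7,8,9,10,11}  [accepting]
'b' @ 5: {1,2,3,4,5,6,7,8,10,11}  [accepting]
'b' @ 6: {1,2,3,4,5,6,7,8,10,11}  [accepting]
after full input: {1,2,3,4,5,6,7,8,10,11}  (accept=1 in)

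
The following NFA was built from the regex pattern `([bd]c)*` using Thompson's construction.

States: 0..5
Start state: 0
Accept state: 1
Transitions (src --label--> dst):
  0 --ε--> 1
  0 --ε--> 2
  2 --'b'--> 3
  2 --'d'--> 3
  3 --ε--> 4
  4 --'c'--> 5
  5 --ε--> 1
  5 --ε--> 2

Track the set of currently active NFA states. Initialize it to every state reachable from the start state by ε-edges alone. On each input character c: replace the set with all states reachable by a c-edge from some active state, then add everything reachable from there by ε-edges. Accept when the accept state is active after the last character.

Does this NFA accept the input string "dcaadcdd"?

S₀ = ε-closure({0}) = {0,1,2}
'd' @ 1: {3,4}
'c' @ 2: {1,2,5}  (accept∈set)
'a' @ 3: {}  — state set empty
rest 'adcdd' ignored (set empty)
end set {} — state 1 not in

Answer: REJECT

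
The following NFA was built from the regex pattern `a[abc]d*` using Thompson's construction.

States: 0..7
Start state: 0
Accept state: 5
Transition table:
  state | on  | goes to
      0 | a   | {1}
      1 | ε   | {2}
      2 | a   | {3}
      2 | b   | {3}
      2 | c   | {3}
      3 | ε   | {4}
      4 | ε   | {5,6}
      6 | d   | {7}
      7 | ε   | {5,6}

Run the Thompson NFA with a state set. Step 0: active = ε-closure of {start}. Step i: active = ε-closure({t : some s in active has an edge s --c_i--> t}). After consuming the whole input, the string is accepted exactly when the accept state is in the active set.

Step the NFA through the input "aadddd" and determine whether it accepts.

start: ε-closure({0}) = {0}
'a' @ 1: {1,2}
'a' @ 2: {3,4,5,6}  (accept∈set)
'd' @ 3: {5,6,7}  (accept∈set)
'd' @ 4: {5,6,7}  (accept∈set)
'd' @ 5: {5,6,7}  (accept∈set)
'd' @ 6: {5,6,7}  (accept∈set)
after full input: {5,6,7}  (accept=5 in)

Answer: ACCEPT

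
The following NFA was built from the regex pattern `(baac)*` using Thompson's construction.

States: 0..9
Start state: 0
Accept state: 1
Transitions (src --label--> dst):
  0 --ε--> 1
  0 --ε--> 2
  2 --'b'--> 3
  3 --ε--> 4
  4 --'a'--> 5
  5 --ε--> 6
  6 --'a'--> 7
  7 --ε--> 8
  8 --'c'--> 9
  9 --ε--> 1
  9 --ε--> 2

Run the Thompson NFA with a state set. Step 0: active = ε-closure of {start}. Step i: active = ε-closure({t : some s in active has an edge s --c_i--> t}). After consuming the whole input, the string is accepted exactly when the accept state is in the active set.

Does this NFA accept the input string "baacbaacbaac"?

start: ε-closure({0}) = {0,1,2}
'b' @ 1: {3,4}
'a' @ 2: {5,6}
'a' @ 3: {7,8}
'c' @ 4: {1,2,9}  (accept∈set)
'b' @ 5: {3,4}
'a' @ 6: {5,6}
'a' @ 7: {7,8}
'c' @ 8: {1,2,9}  (accept∈set)
'b' @ 9: {3,4}
'a' @ 10: {5,6}
'a' @ 11: {7,8}
'c' @ 12: {1,2,9}  (accept∈set)
after full input: {1,2,9}  (accept=1 in)

Answer: ACCEPT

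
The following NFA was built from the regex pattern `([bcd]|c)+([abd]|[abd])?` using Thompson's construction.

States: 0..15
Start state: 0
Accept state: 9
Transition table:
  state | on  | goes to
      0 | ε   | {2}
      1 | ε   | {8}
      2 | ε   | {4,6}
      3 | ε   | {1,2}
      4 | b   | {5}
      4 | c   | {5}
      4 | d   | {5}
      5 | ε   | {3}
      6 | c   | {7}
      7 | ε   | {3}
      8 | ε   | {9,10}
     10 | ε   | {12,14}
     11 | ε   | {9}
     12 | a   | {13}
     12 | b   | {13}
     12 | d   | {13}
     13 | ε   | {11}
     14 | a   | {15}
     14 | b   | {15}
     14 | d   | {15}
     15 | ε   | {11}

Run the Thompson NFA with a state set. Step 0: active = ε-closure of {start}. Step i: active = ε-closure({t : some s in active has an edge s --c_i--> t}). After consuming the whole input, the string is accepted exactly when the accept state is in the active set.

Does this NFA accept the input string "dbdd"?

S₀ = ε-closure({0}) = {0,2,4,6}
'd' @ 1: {1,2,3,4,5,6,8,9,10,12,14}  ✓accept
'b' @ 2: {1,2,3,4,5,6,8,9,10,11,12,13,14,15}  ✓accept
'd' @ 3: {1,2,3,4,5,6,8,9,10,11,12,13,14,15}  ✓accept
'd' @ 4: {1,2,3,4,5,6,8,9,10,11,12,13,14,15}  ✓accept
after full input: {1,2,3,4,5,6,8,9,10,11,12,13,14,15}  (accept=9 in)

Answer: ACCEPT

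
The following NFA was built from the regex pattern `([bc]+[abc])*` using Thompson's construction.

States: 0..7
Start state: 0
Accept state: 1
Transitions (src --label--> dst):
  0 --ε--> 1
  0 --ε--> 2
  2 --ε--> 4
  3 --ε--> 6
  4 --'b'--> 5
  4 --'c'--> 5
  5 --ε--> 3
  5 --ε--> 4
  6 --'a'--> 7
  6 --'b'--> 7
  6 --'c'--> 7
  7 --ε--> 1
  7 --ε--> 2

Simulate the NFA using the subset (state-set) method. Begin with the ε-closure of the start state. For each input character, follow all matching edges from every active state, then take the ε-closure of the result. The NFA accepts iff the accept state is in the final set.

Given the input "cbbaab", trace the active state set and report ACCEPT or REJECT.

Answer: REJECT

Derivation:
S₀ = ε-closure({0}) = {0,1,2,4}
'c' @ 1: {3,4,5,6}
'b' @ 2: {1,2,3,4,5,6,7}  ✓accept
'b' @ 3: {1,2,3,4,5,6,7}  ✓accept
'a' @ 4: {1,2,4,7}  ✓accept
'a' @ 5: {}  — no active states
rest 'b' ignored (set empty)
after full input: {}  (accept=1 not in)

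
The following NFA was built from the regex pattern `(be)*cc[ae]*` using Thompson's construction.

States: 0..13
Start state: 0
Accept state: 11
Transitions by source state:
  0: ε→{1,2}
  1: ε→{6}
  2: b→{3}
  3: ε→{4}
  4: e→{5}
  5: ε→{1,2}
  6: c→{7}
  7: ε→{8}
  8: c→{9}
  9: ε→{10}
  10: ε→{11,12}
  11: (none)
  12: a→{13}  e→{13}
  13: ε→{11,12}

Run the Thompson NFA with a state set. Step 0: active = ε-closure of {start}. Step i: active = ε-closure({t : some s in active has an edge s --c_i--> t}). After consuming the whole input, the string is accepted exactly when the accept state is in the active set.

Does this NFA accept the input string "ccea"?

Answer: ACCEPT

Steps:
initial (ε-close {0}): {0,1,2,6}
'c' @ 1: {7,8}
'c' @ 2: {9,10,11,12}  (accept∈set)
'e' @ 3: {11,12,13}  (accept∈set)
'a' @ 4: {11,12,13}  (accept∈set)
after full input: {11,12,13}  (accept=11 in)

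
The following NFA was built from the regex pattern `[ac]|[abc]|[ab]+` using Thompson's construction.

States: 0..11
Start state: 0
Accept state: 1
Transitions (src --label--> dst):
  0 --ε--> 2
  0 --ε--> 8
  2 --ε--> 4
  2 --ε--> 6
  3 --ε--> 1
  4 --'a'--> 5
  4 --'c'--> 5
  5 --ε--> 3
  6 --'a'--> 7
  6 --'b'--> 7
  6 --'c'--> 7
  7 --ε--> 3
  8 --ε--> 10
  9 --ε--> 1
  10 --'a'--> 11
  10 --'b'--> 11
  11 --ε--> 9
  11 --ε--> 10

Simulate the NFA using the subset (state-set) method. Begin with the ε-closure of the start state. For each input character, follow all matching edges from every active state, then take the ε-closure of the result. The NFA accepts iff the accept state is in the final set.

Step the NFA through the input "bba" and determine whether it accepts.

Answer: ACCEPT

Derivation:
start: ε-closure({0}) = {0,2,4,6,8,10}
'b' @ 1: {1,3,7,9,10,11}  [accepting]
'b' @ 2: {1,9,10,11}  [accepting]
'a' @ 3: {1,9,10,11}  [accepting]
final: {1,9,10,11}; accept 1 in set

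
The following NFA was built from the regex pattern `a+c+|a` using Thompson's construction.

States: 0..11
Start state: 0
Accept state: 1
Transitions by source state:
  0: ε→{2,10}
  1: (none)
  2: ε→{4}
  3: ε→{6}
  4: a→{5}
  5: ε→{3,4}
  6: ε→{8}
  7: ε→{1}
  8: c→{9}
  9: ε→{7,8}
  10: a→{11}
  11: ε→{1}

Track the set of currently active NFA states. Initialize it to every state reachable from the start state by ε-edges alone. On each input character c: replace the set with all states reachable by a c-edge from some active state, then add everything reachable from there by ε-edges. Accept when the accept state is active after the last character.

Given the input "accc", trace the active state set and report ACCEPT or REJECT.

Answer: ACCEPT

Derivation:
initial (ε-close {0}): {0,2,4,10}
'a' @ 1: {1,3,4,5,6,8,11}  [accepting]
'c' @ 2: {1,7,8,9}  [accepting]
'c' @ 3: {1,7,8,9}  [accepting]
'c' @ 4: {1,7,8,9}  [accepting]
after full input: {1,7,8,9}  (accept=1 in)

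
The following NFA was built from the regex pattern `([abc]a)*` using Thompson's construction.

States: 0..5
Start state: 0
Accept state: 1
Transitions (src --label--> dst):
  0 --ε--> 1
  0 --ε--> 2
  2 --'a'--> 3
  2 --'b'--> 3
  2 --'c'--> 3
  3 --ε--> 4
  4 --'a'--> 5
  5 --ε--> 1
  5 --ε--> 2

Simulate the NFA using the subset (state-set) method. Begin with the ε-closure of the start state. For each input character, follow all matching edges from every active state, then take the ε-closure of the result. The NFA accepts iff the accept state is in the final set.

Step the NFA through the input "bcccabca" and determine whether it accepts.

start: ε-closure({0}) = {0,1,2}
'b' @ 1: {3,4}
'c' @ 2: {}  — dead — no transitions
rest 'ccabca' ignored (set empty)
after full input: {}  (accept=1 not in)

Answer: REJECT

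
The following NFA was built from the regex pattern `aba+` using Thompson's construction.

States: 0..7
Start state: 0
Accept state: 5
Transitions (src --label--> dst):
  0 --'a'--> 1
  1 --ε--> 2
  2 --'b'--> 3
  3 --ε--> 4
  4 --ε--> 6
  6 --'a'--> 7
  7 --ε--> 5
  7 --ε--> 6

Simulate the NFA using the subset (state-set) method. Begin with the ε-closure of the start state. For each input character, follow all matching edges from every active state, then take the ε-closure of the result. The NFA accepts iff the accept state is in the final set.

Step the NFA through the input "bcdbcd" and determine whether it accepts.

Answer: REJECT

Steps:
initial (ε-close {0}): {0}
'b' @ 1: {}  — dead — no transitions
rest 'cdbcd' ignored (set empty)
final: {}; accept 5 not in set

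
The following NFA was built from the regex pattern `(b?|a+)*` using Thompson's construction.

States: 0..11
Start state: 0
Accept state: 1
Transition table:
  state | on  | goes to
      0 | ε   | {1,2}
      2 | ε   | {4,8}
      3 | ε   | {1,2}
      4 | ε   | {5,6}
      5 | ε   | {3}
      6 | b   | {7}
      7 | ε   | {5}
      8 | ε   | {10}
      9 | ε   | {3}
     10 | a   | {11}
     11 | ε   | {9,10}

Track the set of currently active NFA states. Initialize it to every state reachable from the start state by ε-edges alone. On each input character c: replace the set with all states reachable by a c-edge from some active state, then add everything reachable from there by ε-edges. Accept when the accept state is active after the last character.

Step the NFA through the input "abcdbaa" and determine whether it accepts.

S₀ = ε-closure({0}) = {0,1,2,3,4,5,6,8,10}
'a' @ 1: {1,2,3,4,5,6,8,9,10,11}  (accept∈set)
'b' @ 2: {1,2,3,4,5,6,7,8,10}  (accept∈set)
'c' @ 3: {}  — no active states
rest 'dbaa' ignored (set empty)
after full input: {}  (accept=1 not in)

Answer: REJECT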